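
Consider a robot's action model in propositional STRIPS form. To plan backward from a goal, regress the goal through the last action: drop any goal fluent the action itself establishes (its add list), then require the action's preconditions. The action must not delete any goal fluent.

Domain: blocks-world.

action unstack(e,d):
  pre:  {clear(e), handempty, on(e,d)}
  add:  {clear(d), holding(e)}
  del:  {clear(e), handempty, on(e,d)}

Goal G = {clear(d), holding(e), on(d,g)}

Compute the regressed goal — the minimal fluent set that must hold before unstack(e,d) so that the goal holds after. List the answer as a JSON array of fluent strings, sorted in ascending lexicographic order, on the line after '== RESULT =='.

Regress:
  G ∩ del = {}  (empty — regression defined)
  G \ add = {clear(d), holding(e), on(d,g)} \ {clear(d), holding(e)} = {on(d,g)}
  ∪ pre   = {on(d,g)} ∪ {clear(e), handempty, on(e,d)}
          = {clear(e), handempty, on(d,g), on(e,d)}

== RESULT ==
["clear(e)", "handempty", "on(d,g)", "on(e,d)"]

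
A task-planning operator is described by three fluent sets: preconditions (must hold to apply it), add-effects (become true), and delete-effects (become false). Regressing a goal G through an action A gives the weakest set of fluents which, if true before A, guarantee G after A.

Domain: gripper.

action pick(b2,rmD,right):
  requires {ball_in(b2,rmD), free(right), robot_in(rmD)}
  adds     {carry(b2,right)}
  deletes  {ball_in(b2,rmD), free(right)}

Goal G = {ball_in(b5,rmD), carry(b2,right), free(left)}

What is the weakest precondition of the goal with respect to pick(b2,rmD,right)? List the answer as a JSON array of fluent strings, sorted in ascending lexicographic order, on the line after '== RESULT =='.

Compute (G \ add) ∪ pre:
  G ∩ del = {}  (empty — regression defined)
  G \ add = {ball_in(b5,rmD), carry(b2,right), free(left)} \ {carry(b2,right)} = {ball_in(b5,rmD), free(left)}
  ∪ pre   = {ball_in(b5,rmD), free(left)} ∪ {ball_in(b2,rmD), free(right), robot_in(rmD)}
          = {ball_in(b2,rmD), ball_in(b5,rmD), free(left), free(right), robot_in(rmD)}

== RESULT ==
["ball_in(b2,rmD)", "ball_in(b5,rmD)", "free(left)", "free(right)", "robot_in(rmD)"]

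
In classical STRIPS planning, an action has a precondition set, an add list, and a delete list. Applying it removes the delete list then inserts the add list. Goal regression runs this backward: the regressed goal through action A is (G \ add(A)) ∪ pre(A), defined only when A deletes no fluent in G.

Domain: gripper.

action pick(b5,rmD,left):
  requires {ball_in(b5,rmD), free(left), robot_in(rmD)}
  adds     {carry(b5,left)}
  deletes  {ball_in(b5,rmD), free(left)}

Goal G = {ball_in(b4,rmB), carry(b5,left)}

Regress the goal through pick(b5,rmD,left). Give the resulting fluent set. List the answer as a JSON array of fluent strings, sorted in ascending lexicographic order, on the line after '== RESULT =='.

Regress:
  G ∩ del = {}  (empty — regression defined)
  G \ add = {ball_in(b4,rmB), carry(b5,left)} \ {carry(b5,left)} = {ball_in(b4,rmB)}
  ∪ pre   = {ball_in(b4,rmB)} ∪ {ball_in(b5,rmD), free(left), robot_in(rmD)}
          = {ball_in(b4,rmB), ball_in(b5,rmD), free(left), robot_in(rmD)}

== RESULT ==
["ball_in(b4,rmB)", "ball_in(b5,rmD)", "free(left)", "robot_in(rmD)"]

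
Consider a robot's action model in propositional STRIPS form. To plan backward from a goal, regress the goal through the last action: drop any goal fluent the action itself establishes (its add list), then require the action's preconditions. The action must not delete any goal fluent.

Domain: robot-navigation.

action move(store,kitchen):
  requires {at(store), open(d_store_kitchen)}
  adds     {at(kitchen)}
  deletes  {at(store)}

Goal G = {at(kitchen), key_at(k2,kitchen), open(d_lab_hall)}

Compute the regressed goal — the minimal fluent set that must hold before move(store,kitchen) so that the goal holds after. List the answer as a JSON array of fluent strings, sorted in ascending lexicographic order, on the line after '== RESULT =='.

Regress:
  G ∩ del = {}  (empty — regression defined)
  G \ add = {at(kitchen), key_at(k2,kitchen), open(d_lab_hall)} \ {at(kitchen)} = {key_at(k2,kitchen), open(d_lab_hall)}
  ∪ pre   = {key_at(k2,kitchen), open(d_lab_hall)} ∪ {at(store), open(d_store_kitchen)}
          = {at(store), key_at(k2,kitchen), open(d_lab_hall), open(d_store_kitchen)}

== RESULT ==
["at(store)", "key_at(k2,kitchen)", "open(d_lab_hall)", "open(d_store_kitchen)"]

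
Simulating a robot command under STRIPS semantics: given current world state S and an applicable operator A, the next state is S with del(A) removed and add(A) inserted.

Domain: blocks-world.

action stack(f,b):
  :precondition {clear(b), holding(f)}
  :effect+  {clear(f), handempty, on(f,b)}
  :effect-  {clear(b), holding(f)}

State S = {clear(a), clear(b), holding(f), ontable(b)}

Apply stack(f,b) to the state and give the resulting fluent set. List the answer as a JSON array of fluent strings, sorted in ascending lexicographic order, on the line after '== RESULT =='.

Compute (S \ del) ∪ add:
  pre ⊆ S: {clear(b), holding(f)} ⊆ S  — applicable
  S \ del = {clear(a), ontable(b)}
  ∪ add   = {clear(a), clear(f), handempty, on(f,b), ontable(b)}

== RESULT ==
["clear(a)", "clear(f)", "handempty", "on(f,b)", "ontable(b)"]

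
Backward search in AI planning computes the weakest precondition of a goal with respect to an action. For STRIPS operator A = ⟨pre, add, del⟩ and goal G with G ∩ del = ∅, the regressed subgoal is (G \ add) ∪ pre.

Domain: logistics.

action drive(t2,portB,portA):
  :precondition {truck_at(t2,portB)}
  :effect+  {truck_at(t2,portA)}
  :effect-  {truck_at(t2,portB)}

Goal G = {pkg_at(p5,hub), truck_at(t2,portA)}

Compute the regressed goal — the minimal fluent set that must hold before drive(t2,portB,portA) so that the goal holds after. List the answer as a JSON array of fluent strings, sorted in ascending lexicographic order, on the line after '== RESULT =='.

Compute (G \ add) ∪ pre:
  G ∩ del = {}  (empty — regression defined)
  G \ add = {pkg_at(p5,hub), truck_at(t2,portA)} \ {truck_at(t2,portA)} = {pkg_at(p5,hub)}
  ∪ pre   = {pkg_at(p5,hub)} ∪ {truck_at(t2,portB)}
          = {pkg_at(p5,hub), truck_at(t2,portB)}

== RESULT ==
["pkg_at(p5,hub)", "truck_at(t2,portB)"]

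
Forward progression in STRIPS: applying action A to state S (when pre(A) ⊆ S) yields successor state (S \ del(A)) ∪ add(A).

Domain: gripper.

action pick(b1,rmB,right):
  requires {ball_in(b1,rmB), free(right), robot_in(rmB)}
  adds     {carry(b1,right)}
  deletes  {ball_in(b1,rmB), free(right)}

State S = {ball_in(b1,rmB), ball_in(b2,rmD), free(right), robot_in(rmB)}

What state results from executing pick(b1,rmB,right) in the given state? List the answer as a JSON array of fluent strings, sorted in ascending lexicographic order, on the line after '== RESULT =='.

Compute (S \ del) ∪ add:
  pre ⊆ S: {ball_in(b1,rmB), free(right), robot_in(rmB)} ⊆ S  — applicable
  S \ del = {ball_in(b2,rmD), robot_in(rmB)}
  ∪ add   = {ball_in(b2,rmD), carry(b1,right), robot_in(rmB)}

== RESULT ==
["ball_in(b2,rmD)", "carry(b1,right)", "robot_in(rmB)"]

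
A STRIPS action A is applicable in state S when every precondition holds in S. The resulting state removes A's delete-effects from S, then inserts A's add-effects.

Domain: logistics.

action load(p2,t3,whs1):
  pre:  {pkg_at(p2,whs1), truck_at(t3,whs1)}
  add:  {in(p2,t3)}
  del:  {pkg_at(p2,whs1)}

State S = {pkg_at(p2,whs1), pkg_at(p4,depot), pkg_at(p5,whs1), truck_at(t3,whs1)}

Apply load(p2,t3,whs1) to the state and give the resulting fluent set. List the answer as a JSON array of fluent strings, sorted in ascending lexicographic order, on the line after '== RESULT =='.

Compute (S \ del) ∪ add:
  pre ⊆ S: {pkg_at(p2,whs1), truck_at(t3,whs1)} ⊆ S  — applicable
  S \ del = {pkg_at(p4,depot), pkg_at(p5,whs1), truck_at(t3,whs1)}
  ∪ add   = {in(p2,t3), pkg_at(p4,depot), pkg_at(p5,whs1), truck_at(t3,whs1)}

== RESULT ==
["in(p2,t3)", "pkg_at(p4,depot)", "pkg_at(p5,whs1)", "truck_at(t3,whs1)"]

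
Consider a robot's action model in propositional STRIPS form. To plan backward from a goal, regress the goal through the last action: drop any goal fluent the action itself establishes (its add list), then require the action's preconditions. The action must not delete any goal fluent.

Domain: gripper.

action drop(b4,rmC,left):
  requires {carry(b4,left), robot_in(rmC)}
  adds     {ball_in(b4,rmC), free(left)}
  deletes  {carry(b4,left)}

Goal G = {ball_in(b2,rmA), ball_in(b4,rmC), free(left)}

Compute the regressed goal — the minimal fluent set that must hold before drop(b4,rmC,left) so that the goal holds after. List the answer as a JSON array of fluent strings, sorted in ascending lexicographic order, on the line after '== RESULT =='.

Compute (G \ add) ∪ pre:
  G ∩ del = {}  (empty — regression defined)
  G \ add = {ball_in(b2,rmA), ball_in(b4,rmC), free(left)} \ {ball_in(b4,rmC), free(left)} = {ball_in(b2,rmA)}
  ∪ pre   = {ball_in(b2,rmA)} ∪ {carry(b4,left), robot_in(rmC)}
          = {ball_in(b2,rmA), carry(b4,left), robot_in(rmC)}

== RESULT ==
["ball_in(b2,rmA)", "carry(b4,left)", "robot_in(rmC)"]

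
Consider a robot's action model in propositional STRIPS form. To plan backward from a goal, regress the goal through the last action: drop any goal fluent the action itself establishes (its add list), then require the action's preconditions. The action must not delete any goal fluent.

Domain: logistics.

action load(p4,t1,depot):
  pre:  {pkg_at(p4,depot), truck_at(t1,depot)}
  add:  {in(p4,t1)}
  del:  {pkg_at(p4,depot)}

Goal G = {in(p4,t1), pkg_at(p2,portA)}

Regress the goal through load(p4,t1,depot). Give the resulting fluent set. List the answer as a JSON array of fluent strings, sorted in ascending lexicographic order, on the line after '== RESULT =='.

Regress:
  G ∩ del = {}  (empty — regression defined)
  G \ add = {in(p4,t1), pkg_at(p2,portA)} \ {in(p4,t1)} = {pkg_at(p2,portA)}
  ∪ pre   = {pkg_at(p2,portA)} ∪ {pkg_at(p4,depot), truck_at(t1,depot)}
          = {pkg_at(p2,portA), pkg_at(p4,depot), truck_at(t1,depot)}

== RESULT ==
["pkg_at(p2,portA)", "pkg_at(p4,depot)", "truck_at(t1,depot)"]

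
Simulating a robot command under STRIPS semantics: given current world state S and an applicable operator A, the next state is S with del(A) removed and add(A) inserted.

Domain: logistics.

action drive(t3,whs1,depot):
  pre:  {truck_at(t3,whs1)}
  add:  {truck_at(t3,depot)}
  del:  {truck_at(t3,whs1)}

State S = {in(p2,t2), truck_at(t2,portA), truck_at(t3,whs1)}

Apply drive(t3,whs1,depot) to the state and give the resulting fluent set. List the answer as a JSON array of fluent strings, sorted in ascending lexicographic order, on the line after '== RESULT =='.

Compute (S \ del) ∪ add:
  pre ⊆ S: {truck_at(t3,whs1)} ⊆ S  — applicable
  S \ del = {in(p2,t2), truck_at(t2,portA)}
  ∪ add   = {in(p2,t2), truck_at(t2,portA), truck_at(t3,depot)}

== RESULT ==
["in(p2,t2)", "truck_at(t2,portA)", "truck_at(t3,depot)"]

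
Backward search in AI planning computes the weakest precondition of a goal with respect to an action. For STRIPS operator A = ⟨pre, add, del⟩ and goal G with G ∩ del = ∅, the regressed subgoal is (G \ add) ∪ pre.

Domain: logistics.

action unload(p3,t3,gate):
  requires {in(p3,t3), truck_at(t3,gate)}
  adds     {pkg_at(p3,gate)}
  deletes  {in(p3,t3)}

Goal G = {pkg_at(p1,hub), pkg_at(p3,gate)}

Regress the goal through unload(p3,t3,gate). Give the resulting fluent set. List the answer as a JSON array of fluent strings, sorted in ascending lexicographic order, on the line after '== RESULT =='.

Regress:
  G ∩ del = {}  (empty — regression defined)
  G \ add = {pkg_at(p1,hub), pkg_at(p3,gate)} \ {pkg_at(p3,gate)} = {pkg_at(p1,hub)}
  ∪ pre   = {pkg_at(p1,hub)} ∪ {in(p3,t3), truck_at(t3,gate)}
          = {in(p3,t3), pkg_at(p1,hub), truck_at(t3,gate)}

== RESULT ==
["in(p3,t3)", "pkg_at(p1,hub)", "truck_at(t3,gate)"]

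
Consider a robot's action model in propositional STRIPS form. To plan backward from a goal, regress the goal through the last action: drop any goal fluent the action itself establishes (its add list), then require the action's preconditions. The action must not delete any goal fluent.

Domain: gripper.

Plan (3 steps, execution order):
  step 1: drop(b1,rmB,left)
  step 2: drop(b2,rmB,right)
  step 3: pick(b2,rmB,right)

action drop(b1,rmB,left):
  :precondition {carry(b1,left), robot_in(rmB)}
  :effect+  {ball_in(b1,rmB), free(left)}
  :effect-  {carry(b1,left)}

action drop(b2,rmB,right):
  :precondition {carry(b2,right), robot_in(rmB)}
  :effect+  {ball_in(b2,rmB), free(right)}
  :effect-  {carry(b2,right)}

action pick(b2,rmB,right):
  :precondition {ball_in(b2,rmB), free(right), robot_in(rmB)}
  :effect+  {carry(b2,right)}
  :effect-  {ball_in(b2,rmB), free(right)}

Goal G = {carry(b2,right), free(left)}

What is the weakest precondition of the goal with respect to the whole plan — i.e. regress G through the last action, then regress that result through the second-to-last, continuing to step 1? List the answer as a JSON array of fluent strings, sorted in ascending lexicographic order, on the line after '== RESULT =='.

Regress step by step:
  through step 3 (pick(b2,rmB,right)): drop {carry(b2,right)}, keep {free(left)}, require {ball_in(b2,rmB), free(right), robot_in(rmB)}
    → {ball_in(b2,rmB), free(left), free(right), robot_in(rmB)}
  through step 2 (drop(b2,rmB,right)): drop {ball_in(b2,rmB), free(right)}, keep {free(left), robot_in(rmB)}, require {carry(b2,right), robot_in(rmB)}
    → {carry(b2,right), free(left), robot_in(rmB)}
  through step 1 (drop(b1,rmB,left)): drop {free(left)}, keep {carry(b2,right), robot_in(rmB)}, require {carry(b1,left), robot_in(rmB)}
    → {carry(b1,left), carry(b2,right), robot_in(rmB)}

== RESULT ==
["carry(b1,left)", "carry(b2,right)", "robot_in(rmB)"]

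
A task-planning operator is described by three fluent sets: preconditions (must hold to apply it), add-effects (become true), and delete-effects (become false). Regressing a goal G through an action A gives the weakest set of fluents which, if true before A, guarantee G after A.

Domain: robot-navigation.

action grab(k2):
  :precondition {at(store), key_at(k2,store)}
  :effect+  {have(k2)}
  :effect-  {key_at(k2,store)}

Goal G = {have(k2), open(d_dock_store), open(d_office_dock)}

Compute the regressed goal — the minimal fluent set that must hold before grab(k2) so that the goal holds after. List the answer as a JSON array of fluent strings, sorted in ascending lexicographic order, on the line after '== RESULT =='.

Compute (G \ add) ∪ pre:
  G ∩ del = {}  (empty — regression defined)
  G \ add = {have(k2), open(d_dock_store), open(d_office_dock)} \ {have(k2)} = {open(d_dock_store), open(d_office_dock)}
  ∪ pre   = {open(d_dock_store), open(d_office_dock)} ∪ {at(store), key_at(k2,store)}
          = {at(store), key_at(k2,store), open(d_dock_store), open(d_office_dock)}

== RESULT ==
["at(store)", "key_at(k2,store)", "open(d_dock_store)", "open(d_office_dock)"]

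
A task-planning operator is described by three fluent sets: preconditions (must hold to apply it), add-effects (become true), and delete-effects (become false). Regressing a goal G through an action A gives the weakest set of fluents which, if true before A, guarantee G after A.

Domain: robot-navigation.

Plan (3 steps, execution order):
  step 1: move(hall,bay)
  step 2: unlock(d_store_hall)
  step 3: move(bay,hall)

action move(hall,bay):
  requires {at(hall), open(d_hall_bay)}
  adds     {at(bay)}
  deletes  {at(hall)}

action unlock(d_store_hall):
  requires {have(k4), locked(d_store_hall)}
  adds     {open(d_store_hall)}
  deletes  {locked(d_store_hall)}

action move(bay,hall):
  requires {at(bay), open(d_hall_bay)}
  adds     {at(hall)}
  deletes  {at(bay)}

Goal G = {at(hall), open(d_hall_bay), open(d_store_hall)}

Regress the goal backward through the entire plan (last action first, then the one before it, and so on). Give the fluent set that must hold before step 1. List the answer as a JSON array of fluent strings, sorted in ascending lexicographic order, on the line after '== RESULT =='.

Work backward from the goal:
  through step 3 (move(bay,hall)): drop {at(hall)}, keep {open(d_hall_bay), open(d_store_hall)}, require {at(bay), open(d_hall_bay)}
    → {at(bay), open(d_hall_bay), open(d_store_hall)}
  through step 2 (unlock(d_store_hall)): drop {open(d_store_hall)}, keep {at(bay), open(d_hall_bay)}, require {have(k4), locked(d_store_hall)}
    → {at(bay), have(k4), locked(d_store_hall), open(d_hall_bay)}
  through step 1 (move(hall,bay)): drop {at(bay)}, keep {have(k4), locked(d_store_hall), open(d_hall_bay)}, require {at(hall), open(d_hall_bay)}
    → {at(hall), have(k4), locked(d_store_hall), open(d_hall_bay)}

== RESULT ==
["at(hall)", "have(k4)", "locked(d_store_hall)", "open(d_hall_bay)"]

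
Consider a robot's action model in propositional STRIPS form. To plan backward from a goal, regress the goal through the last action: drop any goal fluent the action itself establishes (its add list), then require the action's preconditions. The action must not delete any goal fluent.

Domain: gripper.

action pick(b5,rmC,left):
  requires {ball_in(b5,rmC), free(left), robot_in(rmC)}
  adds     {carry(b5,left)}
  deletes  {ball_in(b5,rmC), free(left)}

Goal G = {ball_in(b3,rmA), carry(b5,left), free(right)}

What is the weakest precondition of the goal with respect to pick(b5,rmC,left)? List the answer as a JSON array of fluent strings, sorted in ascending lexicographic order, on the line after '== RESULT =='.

Regress:
  G ∩ del = {}  (empty — regression defined)
  G \ add = {ball_in(b3,rmA), carry(b5,left), free(right)} \ {carry(b5,left)} = {ball_in(b3,rmA), free(right)}
  ∪ pre   = {ball_in(b3,rmA), free(right)} ∪ {ball_in(b5,rmC), free(left), robot_in(rmC)}
          = {ball_in(b3,rmA), ball_in(b5,rmC), free(left), free(right), robot_in(rmC)}

== RESULT ==
["ball_in(b3,rmA)", "ball_in(b5,rmC)", "free(left)", "free(right)", "robot_in(rmC)"]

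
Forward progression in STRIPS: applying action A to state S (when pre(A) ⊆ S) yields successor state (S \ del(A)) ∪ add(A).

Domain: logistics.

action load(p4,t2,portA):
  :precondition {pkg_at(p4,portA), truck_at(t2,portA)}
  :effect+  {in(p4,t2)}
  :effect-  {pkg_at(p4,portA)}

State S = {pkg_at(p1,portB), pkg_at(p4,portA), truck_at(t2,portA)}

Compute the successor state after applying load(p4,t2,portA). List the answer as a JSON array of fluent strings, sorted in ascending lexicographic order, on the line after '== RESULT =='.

Compute (S \ del) ∪ add:
  pre ⊆ S: {pkg_at(p4,portA), truck_at(t2,portA)} ⊆ S  — applicable
  S \ del = {pkg_at(p1,portB), truck_at(t2,portA)}
  ∪ add   = {in(p4,t2), pkg_at(p1,portB), truck_at(t2,portA)}

== RESULT ==
["in(p4,t2)", "pkg_at(p1,portB)", "truck_at(t2,portA)"]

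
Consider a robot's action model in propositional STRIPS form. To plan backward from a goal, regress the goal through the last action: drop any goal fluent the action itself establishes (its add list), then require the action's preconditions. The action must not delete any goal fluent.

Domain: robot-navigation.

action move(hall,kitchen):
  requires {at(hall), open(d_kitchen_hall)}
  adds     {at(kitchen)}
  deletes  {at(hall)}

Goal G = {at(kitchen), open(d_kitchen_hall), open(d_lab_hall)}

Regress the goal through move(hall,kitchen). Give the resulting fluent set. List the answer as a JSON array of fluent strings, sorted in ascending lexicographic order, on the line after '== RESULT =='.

Regress:
  G ∩ del = {}  (empty — regression defined)
  G \ add = {at(kitchen), open(d_kitchen_hall), open(d_lab_hall)} \ {at(kitchen)} = {open(d_kitchen_hall), open(d_lab_hall)}
  ∪ pre   = {open(d_kitchen_hall), open(d_lab_hall)} ∪ {at(hall), open(d_kitchen_hall)}
          = {at(hall), open(d_kitchen_hall), open(d_lab_hall)}

== RESULT ==
["at(hall)", "open(d_kitchen_hall)", "open(d_lab_hall)"]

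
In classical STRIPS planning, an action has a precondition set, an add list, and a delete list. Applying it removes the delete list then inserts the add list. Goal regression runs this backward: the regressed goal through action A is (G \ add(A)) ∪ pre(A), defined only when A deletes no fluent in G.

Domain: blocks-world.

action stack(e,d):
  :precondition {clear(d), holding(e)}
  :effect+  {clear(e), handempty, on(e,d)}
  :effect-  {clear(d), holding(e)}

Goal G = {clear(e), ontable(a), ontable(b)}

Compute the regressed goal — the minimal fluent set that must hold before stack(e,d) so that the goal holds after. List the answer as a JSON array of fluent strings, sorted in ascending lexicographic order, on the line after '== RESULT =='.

Compute (G \ add) ∪ pre:
  G ∩ del = {}  (empty — regression defined)
  G \ add = {clear(e), ontable(a), ontable(b)} \ {clear(e), handempty, on(e,d)} = {ontable(a), ontable(b)}
  ∪ pre   = {ontable(a), ontable(b)} ∪ {clear(d), holding(e)}
          = {clear(d), holding(e), ontable(a), ontable(b)}

== RESULT ==
["clear(d)", "holding(e)", "ontable(a)", "ontable(b)"]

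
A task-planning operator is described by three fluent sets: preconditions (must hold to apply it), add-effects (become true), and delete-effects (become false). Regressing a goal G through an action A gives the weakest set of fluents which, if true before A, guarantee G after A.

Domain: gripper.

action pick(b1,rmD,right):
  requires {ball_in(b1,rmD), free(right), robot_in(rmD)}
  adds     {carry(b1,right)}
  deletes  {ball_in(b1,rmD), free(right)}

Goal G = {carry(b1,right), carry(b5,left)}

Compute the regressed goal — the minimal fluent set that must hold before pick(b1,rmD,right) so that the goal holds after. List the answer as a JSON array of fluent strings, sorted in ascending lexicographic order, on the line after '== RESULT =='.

Regress:
  G ∩ del = {}  (empty — regression defined)
  G \ add = {carry(b1,right), carry(b5,left)} \ {carry(b1,right)} = {carry(b5,left)}
  ∪ pre   = {carry(b5,left)} ∪ {ball_in(b1,rmD), free(right), robot_in(rmD)}
          = {ball_in(b1,rmD), carry(b5,left), free(right), robot_in(rmD)}

== RESULT ==
["ball_in(b1,rmD)", "carry(b5,left)", "free(right)", "robot_in(rmD)"]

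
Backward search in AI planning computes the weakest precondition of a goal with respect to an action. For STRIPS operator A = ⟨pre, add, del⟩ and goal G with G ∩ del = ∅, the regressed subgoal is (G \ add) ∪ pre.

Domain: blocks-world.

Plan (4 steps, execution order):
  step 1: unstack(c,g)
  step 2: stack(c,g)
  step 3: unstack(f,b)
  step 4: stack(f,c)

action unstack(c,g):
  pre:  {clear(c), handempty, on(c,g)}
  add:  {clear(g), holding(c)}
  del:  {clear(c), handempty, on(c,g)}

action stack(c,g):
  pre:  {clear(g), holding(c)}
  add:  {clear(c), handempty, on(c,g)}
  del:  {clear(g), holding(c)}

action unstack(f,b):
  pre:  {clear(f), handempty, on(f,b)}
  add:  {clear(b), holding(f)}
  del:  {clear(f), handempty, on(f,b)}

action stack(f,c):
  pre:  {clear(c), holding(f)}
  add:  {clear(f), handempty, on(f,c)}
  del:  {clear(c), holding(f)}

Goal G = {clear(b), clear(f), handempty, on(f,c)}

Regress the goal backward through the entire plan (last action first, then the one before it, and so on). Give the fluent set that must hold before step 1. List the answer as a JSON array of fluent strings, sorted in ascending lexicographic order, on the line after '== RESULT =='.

Regress step by step:
  through step 4 (stack(f,c)): drop {clear(f), handempty, on(f,c)}, keep {clear(b)}, require {clear(c), holding(f)}
    → {clear(b), clear(c), holding(f)}
  through step 3 (unstack(f,b)): drop {clear(b), holding(f)}, keep {clear(c)}, require {clear(f), handempty, on(f,b)}
    → {clear(c), clear(f), handempty, on(f,b)}
  through step 2 (stack(c,g)): drop {clear(c), handempty}, keep {clear(f), on(f,b)}, require {clear(g), holding(c)}
    → {clear(f), clear(g), holding(c), on(f,b)}
  through step 1 (unstack(c,g)): drop {clear(g), holding(c)}, keep {clear(f), on(f,b)}, require {clear(c), handempty, on(c,g)}
    → {clear(c), clear(f), handempty, on(c,g), on(f,b)}

== RESULT ==
["clear(c)", "clear(f)", "handempty", "on(c,g)", "on(f,b)"]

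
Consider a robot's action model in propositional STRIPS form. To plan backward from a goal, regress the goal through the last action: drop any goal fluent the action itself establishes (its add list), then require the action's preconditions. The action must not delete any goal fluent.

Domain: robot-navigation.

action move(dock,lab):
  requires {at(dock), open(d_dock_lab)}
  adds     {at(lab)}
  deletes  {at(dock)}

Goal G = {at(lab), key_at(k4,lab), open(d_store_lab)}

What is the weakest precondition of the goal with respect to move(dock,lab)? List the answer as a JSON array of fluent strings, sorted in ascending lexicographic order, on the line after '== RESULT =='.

Regress:
  G ∩ del = {}  (empty — regression defined)
  G \ add = {at(lab), key_at(k4,lab), open(d_store_lab)} \ {at(lab)} = {key_at(k4,lab), open(d_store_lab)}
  ∪ pre   = {key_at(k4,lab), open(d_store_lab)} ∪ {at(dock), open(d_dock_lab)}
          = {at(dock), key_at(k4,lab), open(d_dock_lab), open(d_store_lab)}

== RESULT ==
["at(dock)", "key_at(k4,lab)", "open(d_dock_lab)", "open(d_store_lab)"]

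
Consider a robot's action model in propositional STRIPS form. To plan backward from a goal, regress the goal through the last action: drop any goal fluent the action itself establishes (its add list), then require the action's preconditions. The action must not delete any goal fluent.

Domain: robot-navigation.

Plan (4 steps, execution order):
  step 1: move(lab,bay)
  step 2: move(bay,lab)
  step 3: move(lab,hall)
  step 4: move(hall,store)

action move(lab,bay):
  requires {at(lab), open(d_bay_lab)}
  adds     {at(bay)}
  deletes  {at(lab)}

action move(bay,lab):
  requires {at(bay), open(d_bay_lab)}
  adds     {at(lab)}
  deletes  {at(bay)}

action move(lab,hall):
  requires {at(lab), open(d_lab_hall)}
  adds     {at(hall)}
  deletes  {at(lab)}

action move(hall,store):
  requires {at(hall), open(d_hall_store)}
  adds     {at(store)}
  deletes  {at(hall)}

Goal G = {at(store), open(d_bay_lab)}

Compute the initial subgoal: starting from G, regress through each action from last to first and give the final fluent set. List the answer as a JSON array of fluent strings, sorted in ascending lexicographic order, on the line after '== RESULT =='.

Work backward from the goal:
  through step 4 (move(hall,store)): drop {at(store)}, keep {open(d_bay_lab)}, require {at(hall), open(d_hall_store)}
    → {at(hall), open(d_bay_lab), open(d_hall_store)}
  through step 3 (move(lab,hall)): drop {at(hall)}, keep {open(d_bay_lab), open(d_hall_store)}, require {at(lab), open(d_lab_hall)}
    → {at(lab), open(d_bay_lab), open(d_hall_store), open(d_lab_hall)}
  through step 2 (move(bay,lab)): drop {at(lab)}, keep {open(d_bay_lab), open(d_hall_store), open(d_lab_hall)}, require {at(bay), open(d_bay_lab)}
    → {at(bay), open(d_bay_lab), open(d_hall_store), open(d_lab_hall)}
  through step 1 (move(lab,bay)): drop {at(bay)}, keep {open(d_bay_lab), open(d_hall_store), open(d_lab_hall)}, require {at(lab), open(d_bay_lab)}
    → {at(lab), open(d_bay_lab), open(d_hall_store), open(d_lab_hall)}

== RESULT ==
["at(lab)", "open(d_bay_lab)", "open(d_hall_store)", "open(d_lab_hall)"]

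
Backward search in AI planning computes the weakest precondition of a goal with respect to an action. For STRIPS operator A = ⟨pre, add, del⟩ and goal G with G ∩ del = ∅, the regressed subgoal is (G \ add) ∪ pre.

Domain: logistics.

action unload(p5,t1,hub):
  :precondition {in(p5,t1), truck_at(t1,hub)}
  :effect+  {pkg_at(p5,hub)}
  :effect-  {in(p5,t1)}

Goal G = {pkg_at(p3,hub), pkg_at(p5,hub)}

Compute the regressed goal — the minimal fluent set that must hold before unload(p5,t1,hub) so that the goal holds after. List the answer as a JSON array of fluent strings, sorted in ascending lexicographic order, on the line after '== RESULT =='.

Compute (G \ add) ∪ pre:
  G ∩ del = {}  (empty — regression defined)
  G \ add = {pkg_at(p3,hub), pkg_at(p5,hub)} \ {pkg_at(p5,hub)} = {pkg_at(p3,hub)}
  ∪ pre   = {pkg_at(p3,hub)} ∪ {in(p5,t1), truck_at(t1,hub)}
          = {in(p5,t1), pkg_at(p3,hub), truck_at(t1,hub)}

== RESULT ==
["in(p5,t1)", "pkg_at(p3,hub)", "truck_at(t1,hub)"]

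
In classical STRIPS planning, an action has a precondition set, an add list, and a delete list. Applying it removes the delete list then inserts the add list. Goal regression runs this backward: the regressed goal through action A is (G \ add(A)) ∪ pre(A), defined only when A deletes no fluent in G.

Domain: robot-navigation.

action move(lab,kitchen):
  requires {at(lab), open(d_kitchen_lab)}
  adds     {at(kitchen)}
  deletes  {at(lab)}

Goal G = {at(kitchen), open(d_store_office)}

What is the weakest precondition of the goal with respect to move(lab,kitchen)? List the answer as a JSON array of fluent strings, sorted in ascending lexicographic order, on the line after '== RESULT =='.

Regress:
  G ∩ del = {}  (empty — regression defined)
  G \ add = {at(kitchen), open(d_store_office)} \ {at(kitchen)} = {open(d_store_office)}
  ∪ pre   = {open(d_store_office)} ∪ {at(lab), open(d_kitchen_lab)}
          = {at(lab), open(d_kitchen_lab), open(d_store_office)}

== RESULT ==
["at(lab)", "open(d_kitchen_lab)", "open(d_store_office)"]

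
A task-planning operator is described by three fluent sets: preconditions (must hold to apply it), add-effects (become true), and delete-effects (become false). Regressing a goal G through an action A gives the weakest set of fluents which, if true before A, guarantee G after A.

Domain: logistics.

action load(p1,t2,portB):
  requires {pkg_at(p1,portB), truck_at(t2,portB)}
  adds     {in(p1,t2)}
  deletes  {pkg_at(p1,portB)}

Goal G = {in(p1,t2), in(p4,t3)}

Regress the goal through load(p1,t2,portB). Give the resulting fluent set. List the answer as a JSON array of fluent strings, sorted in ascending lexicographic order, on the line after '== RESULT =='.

Compute (G \ add) ∪ pre:
  G ∩ del = {}  (empty — regression defined)
  G \ add = {in(p1,t2), in(p4,t3)} \ {in(p1,t2)} = {in(p4,t3)}
  ∪ pre   = {in(p4,t3)} ∪ {pkg_at(p1,portB), truck_at(t2,portB)}
          = {in(p4,t3), pkg_at(p1,portB), truck_at(t2,portB)}

== RESULT ==
["in(p4,t3)", "pkg_at(p1,portB)", "truck_at(t2,portB)"]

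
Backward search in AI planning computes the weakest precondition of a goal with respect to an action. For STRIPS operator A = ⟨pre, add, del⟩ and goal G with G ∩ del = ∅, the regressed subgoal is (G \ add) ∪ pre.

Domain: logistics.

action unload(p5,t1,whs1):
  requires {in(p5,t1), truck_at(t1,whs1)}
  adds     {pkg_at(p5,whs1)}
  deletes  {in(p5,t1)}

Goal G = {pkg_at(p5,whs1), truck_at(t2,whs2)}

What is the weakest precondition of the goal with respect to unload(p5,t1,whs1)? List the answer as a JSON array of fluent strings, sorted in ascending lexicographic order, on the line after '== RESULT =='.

Regress:
  G ∩ del = {}  (empty — regression defined)
  G \ add = {pkg_at(p5,whs1), truck_at(t2,whs2)} \ {pkg_at(p5,whs1)} = {truck_at(t2,whs2)}
  ∪ pre   = {truck_at(t2,whs2)} ∪ {in(p5,t1), truck_at(t1,whs1)}
          = {in(p5,t1), truck_at(t1,whs1), truck_at(t2,whs2)}

== RESULT ==
["in(p5,t1)", "truck_at(t1,whs1)", "truck_at(t2,whs2)"]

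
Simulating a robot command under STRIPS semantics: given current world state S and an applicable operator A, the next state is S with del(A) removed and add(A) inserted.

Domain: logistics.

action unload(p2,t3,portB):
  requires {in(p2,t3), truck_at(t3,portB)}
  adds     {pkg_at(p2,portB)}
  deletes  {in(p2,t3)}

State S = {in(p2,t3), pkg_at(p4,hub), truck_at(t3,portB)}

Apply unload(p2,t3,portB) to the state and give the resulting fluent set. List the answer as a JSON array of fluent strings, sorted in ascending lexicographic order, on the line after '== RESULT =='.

Compute (S \ del) ∪ add:
  pre ⊆ S: {in(p2,t3), truck_at(t3,portB)} ⊆ S  — applicable
  S \ del = {pkg_at(p4,hub), truck_at(t3,portB)}
  ∪ add   = {pkg_at(p2,portB), pkg_at(p4,hub), truck_at(t3,portB)}

== RESULT ==
["pkg_at(p2,portB)", "pkg_at(p4,hub)", "truck_at(t3,portB)"]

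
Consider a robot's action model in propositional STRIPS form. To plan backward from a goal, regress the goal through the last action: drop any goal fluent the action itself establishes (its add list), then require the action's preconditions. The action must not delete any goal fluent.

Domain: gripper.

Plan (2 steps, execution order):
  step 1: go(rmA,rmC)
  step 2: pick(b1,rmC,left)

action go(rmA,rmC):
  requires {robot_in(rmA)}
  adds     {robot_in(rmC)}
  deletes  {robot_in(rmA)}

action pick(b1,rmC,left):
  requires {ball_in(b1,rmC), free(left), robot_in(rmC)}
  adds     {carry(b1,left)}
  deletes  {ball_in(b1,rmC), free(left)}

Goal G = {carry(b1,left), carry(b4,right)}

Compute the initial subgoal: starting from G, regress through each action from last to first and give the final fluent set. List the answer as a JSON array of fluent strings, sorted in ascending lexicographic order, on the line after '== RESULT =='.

Regress step by step:
  through step 2 (pick(b1,rmC,left)): drop {carry(b1,left)}, keep {carry(b4,right)}, require {ball_in(b1,rmC), free(left), robot_in(rmC)}
    → {ball_in(b1,rmC), carry(b4,right), free(left), robot_in(rmC)}
  through step 1 (go(rmA,rmC)): drop {robot_in(rmC)}, keep {ball_in(b1,rmC), carry(b4,right), free(left)}, require {robot_in(rmA)}
    → {ball_in(b1,rmC), carry(b4,right), free(left), robot_in(rmA)}

== RESULT ==
["ball_in(b1,rmC)", "carry(b4,right)", "free(left)", "robot_in(rmA)"]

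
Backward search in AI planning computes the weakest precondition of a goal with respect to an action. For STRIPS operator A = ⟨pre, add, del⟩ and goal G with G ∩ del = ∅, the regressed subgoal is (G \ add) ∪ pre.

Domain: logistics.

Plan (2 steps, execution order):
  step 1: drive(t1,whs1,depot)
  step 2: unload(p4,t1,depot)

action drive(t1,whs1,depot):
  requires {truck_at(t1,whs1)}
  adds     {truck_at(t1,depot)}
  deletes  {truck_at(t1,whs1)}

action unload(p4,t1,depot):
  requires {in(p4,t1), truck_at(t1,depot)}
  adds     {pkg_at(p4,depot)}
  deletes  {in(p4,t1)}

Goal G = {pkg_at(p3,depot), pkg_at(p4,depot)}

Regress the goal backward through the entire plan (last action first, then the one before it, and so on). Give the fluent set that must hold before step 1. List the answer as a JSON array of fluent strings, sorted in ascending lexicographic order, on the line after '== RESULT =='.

Work backward from the goal:
  through step 2 (unload(p4,t1,depot)): drop {pkg_at(p4,depot)}, keep {pkg_at(p3,depot)}, require {in(p4,t1), truck_at(t1,depot)}
    → {in(p4,t1), pkg_at(p3,depot), truck_at(t1,depot)}
  through step 1 (drive(t1,whs1,depot)): drop {truck_at(t1,depot)}, keep {in(p4,t1), pkg_at(p3,depot)}, require {truck_at(t1,whs1)}
    → {in(p4,t1), pkg_at(p3,depot), truck_at(t1,whs1)}

== RESULT ==
["in(p4,t1)", "pkg_at(p3,depot)", "truck_at(t1,whs1)"]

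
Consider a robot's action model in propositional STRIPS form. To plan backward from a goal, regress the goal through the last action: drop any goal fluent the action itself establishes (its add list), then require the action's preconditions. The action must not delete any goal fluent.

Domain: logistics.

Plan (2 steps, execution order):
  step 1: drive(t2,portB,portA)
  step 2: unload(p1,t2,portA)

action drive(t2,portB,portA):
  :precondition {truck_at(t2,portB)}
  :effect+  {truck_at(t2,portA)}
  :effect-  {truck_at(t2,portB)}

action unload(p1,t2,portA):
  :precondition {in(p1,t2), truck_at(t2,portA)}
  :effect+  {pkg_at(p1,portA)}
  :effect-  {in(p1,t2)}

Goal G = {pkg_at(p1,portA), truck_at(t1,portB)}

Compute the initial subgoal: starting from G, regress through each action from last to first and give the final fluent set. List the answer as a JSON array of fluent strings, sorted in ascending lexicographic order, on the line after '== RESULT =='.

Regress step by step:
  through step 2 (unload(p1,t2,portA)): drop {pkg_at(p1,portA)}, keep {truck_at(t1,portB)}, require {in(p1,t2), truck_at(t2,portA)}
    → {in(p1,t2), truck_at(t1,portB), truck_at(t2,portA)}
  through step 1 (drive(t2,portB,portA)): drop {truck_at(t2,portA)}, keep {in(p1,t2), truck_at(t1,portB)}, require {truck_at(t2,portB)}
    → {in(p1,t2), truck_at(t1,portB), truck_at(t2,portB)}

== RESULT ==
["in(p1,t2)", "truck_at(t1,portB)", "truck_at(t2,portB)"]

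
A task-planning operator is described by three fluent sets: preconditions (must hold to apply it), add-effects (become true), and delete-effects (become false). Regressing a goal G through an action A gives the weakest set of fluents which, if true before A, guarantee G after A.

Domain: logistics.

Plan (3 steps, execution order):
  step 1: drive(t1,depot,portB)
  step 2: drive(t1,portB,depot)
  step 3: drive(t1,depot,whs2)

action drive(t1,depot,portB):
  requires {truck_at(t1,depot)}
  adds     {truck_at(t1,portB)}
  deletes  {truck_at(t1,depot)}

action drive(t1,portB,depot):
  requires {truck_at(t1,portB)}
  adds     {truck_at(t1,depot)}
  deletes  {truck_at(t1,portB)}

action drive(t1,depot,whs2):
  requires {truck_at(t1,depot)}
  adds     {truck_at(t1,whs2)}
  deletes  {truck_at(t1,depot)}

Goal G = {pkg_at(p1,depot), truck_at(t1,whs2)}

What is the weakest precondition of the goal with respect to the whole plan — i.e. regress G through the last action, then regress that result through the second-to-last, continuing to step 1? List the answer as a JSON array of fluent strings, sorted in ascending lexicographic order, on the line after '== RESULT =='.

Regress step by step:
  through step 3 (drive(t1,depot,whs2)): drop {truck_at(t1,whs2)}, keep {pkg_at(p1,depot)}, require {truck_at(t1,depot)}
    → {pkg_at(p1,depot), truck_at(t1,depot)}
  through step 2 (drive(t1,portB,depot)): drop {truck_at(t1,depot)}, keep {pkg_at(p1,depot)}, require {truck_at(t1,portB)}
    → {pkg_at(p1,depot), truck_at(t1,portB)}
  through step 1 (drive(t1,depot,portB)): drop {truck_at(t1,portB)}, keep {pkg_at(p1,depot)}, require {truck_at(t1,depot)}
    → {pkg_at(p1,depot), truck_at(t1,depot)}

== RESULT ==
["pkg_at(p1,depot)", "truck_at(t1,depot)"]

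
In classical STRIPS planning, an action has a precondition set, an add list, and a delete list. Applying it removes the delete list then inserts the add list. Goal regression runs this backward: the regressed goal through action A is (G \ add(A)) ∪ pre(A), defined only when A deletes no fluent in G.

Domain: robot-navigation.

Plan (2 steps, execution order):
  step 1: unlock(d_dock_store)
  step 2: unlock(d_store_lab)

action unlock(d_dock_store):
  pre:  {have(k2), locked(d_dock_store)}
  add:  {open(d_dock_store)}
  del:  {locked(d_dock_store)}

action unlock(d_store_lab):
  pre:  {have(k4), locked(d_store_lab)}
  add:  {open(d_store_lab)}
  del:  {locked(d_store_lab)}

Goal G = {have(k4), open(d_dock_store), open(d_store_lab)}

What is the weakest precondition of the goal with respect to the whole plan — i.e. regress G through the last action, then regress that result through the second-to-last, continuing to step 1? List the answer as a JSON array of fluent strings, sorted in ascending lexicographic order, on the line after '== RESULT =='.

Work backward from the goal:
  through step 2 (unlock(d_store_lab)): drop {open(d_store_lab)}, keep {have(k4), open(d_dock_store)}, require {have(k4), locked(d_store_lab)}
    → {have(k4), locked(d_store_lab), open(d_dock_store)}
  through step 1 (unlock(d_dock_store)): drop {open(d_dock_store)}, keep {have(k4), locked(d_store_lab)}, require {have(k2), locked(d_dock_store)}
    → {have(k2), have(k4), locked(d_dock_store), locked(d_store_lab)}

== RESULT ==
["have(k2)", "have(k4)", "locked(d_dock_store)", "locked(d_store_lab)"]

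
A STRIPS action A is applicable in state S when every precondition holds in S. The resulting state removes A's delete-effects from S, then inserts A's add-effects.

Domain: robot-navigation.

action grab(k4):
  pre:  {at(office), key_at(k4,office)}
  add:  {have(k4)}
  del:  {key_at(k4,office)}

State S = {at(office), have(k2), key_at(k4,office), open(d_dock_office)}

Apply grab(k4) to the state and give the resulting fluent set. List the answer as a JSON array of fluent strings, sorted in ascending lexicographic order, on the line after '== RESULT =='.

Compute (S \ del) ∪ add:
  pre ⊆ S: {at(office), key_at(k4,office)} ⊆ S  — applicable
  S \ del = {at(office), have(k2), open(d_dock_office)}
  ∪ add   = {at(office), have(k2), have(k4), open(d_dock_office)}

== RESULT ==
["at(office)", "have(k2)", "have(k4)", "open(d_dock_office)"]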